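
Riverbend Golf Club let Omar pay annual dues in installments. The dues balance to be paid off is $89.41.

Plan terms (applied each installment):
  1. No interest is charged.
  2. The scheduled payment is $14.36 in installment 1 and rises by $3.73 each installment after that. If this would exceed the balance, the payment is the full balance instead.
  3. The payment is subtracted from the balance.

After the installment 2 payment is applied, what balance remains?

# | Opening | Payment | End bal
1 | $89.41 | $14.36 | $75.05
2 | $75.05 | $18.09 | $56.96

$56.96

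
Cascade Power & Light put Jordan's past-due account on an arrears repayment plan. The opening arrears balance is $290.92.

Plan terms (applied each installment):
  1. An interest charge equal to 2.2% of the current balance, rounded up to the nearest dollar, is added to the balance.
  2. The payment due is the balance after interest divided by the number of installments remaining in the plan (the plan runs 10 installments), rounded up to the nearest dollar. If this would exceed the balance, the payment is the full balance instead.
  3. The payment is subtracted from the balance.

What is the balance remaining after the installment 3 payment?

Installment 1: opening $290.92; interest $7.00 → $297.92; payment $30.00; balance $267.92
Installment 2: opening $267.92; interest $6.00 → $273.92; payment $31.00; balance $242.92
Installment 3: opening $242.92; interest $6.00 → $248.92; payment $32.00; balance $216.92

$216.92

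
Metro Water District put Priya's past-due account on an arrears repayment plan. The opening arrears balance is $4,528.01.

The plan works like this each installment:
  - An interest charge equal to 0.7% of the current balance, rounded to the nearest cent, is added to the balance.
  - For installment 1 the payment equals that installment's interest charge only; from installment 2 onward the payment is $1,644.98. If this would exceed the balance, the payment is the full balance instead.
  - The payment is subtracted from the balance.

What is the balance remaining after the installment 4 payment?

Installment 1: $4,528.01 +$31.70 interest = $4,559.71; pay $31.70 → $4,528.01
Installment 2: $4,528.01 +$31.70 interest = $4,559.71; pay $1,644.98 → $2,914.73
Installment 3: $2,914.73 +$20.40 interest = $2,935.13; pay $1,644.98 → $1,290.15
Installment 4: $1,290.15 +$9.03 interest = $1,299.18; pay $1,299.18 → $0.00

$0.00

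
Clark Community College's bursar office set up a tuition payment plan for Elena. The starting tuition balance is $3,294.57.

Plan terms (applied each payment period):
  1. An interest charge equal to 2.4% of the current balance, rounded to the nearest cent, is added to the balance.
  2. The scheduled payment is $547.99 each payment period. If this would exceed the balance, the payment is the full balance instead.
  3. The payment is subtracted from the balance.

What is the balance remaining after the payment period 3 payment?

$1,853.78

Payment period 1: opening $3,294.57; interest $79.07 → $3,373.64; payment $547.99; balance $2,825.65
Payment period 2: opening $2,825.65; interest $67.82 → $2,893.47; payment $547.99; balance $2,345.48
Payment period 3: opening $2,345.48; interest $56.29 → $2,401.77; payment $547.99; balance $1,853.78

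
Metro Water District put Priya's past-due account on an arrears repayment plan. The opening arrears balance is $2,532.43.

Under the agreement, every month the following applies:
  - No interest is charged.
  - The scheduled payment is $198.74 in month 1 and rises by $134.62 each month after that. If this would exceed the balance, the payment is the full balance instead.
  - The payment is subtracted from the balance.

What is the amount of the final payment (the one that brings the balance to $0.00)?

Month 1: opening $2,532.43; payment $198.74; balance $2,333.69
Month 2: opening $2,333.69; payment $333.36; balance $2,000.33
Month 3: opening $2,000.33; payment $467.98; balance $1,532.35
Month 4: opening $1,532.35; payment $602.60; balance $929.75
Month 5: opening $929.75; payment $737.22; balance $192.53
Month 6: opening $192.53; payment $192.53; balance $0.00

$192.53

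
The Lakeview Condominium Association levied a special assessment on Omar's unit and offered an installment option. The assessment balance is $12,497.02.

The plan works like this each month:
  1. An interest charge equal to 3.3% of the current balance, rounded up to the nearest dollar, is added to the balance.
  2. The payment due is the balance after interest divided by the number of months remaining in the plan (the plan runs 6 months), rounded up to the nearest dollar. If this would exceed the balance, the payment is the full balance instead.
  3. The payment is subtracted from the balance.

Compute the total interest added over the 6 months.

$1,529.00

Month 1: $12,497.02 +$413.00 interest = $12,910.02; pay $2,152.00 → $10,758.02
Month 2: $10,758.02 +$356.00 interest = $11,114.02; pay $2,223.00 → $8,891.02
Month 3: $8,891.02 +$294.00 interest = $9,185.02; pay $2,297.00 → $6,888.02
Month 4: $6,888.02 +$228.00 interest = $7,116.02; pay $2,373.00 → $4,743.02
Month 5: $4,743.02 +$157.00 interest = $4,900.02; pay $2,451.00 → $2,449.02
Month 6: $2,449.02 +$81.00 interest = $2,530.02; pay $2,530.02 → $0.00
Total interest: $413.00 + $356.00 + $294.00 + $228.00 + $157.00 + $81.00 = $1,529.00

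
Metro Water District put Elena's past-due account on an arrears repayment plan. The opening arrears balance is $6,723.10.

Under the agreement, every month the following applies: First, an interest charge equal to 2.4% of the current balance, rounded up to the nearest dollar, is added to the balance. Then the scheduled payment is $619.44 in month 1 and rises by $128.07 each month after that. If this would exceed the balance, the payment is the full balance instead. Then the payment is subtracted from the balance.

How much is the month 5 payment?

Month 1: opening $6,723.10; interest $162.00 → $6,885.10; payment $619.44; balance $6,265.66
Month 2: opening $6,265.66; interest $151.00 → $6,416.66; payment $747.51; balance $5,669.15
Month 3: opening $5,669.15; interest $137.00 → $5,806.15; payment $875.58; balance $4,930.57
Month 4: opening $4,930.57; interest $119.00 → $5,049.57; payment $1,003.65; balance $4,045.92
Month 5: opening $4,045.92; interest $98.00 → $4,143.92; payment $1,131.72; balance $3,012.20

$1,131.72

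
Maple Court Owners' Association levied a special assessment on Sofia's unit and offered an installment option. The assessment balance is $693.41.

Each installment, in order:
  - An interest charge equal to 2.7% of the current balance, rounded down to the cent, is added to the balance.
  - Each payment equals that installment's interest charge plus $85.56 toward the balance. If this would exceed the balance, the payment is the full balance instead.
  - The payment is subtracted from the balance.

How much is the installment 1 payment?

Installment 1: opening $693.41; interest $18.72 → $712.13; payment $104.28; balance $607.85

$104.28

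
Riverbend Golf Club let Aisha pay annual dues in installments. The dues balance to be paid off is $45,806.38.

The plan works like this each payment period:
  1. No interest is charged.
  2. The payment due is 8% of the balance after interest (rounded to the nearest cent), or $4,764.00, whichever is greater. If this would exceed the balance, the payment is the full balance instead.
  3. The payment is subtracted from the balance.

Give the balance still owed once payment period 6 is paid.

Payment period 1: opening $45,806.38; payment $4,764.00; balance $41,042.38
Payment period 2: opening $41,042.38; payment $4,764.00; balance $36,278.38
Payment period 3: opening $36,278.38; payment $4,764.00; balance $31,514.38
Payment period 4: opening $31,514.38; payment $4,764.00; balance $26,750.38
Payment period 5: opening $26,750.38; payment $4,764.00; balance $21,986.38
Payment period 6: opening $21,986.38; payment $4,764.00; balance $17,222.38

$17,222.38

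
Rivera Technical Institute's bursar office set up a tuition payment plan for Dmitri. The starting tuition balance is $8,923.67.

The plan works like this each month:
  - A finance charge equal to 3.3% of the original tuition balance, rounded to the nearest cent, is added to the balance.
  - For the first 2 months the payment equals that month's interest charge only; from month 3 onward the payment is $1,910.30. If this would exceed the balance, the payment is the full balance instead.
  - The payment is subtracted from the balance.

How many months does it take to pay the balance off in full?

8

Month 1: $8,923.67 +$294.48 interest = $9,218.15; pay $294.48 → $8,923.67
Month 2: $8,923.67 +$294.48 interest = $9,218.15; pay $294.48 → $8,923.67
Month 3: $8,923.67 +$294.48 interest = $9,218.15; pay $1,910.30 → $7,307.85
Month 4: $7,307.85 +$294.48 interest = $7,602.33; pay $1,910.30 → $5,692.03
Month 5: $5,692.03 +$294.48 interest = $5,986.51; pay $1,910.30 → $4,076.21
Month 6: $4,076.21 +$294.48 interest = $4,370.69; pay $1,910.30 → $2,460.39
Month 7: $2,460.39 +$294.48 interest = $2,754.87; pay $1,910.30 → $844.57
Month 8: $844.57 +$294.48 interest = $1,139.05; pay $1,139.05 → $0.00
Balance reaches $0.00 in month 8.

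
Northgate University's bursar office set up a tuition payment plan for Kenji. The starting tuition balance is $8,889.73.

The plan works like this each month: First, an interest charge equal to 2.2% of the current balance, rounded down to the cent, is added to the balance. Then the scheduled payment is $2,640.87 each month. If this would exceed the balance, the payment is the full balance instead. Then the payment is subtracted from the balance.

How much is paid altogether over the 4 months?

# | Opening | Interest | Payment | End bal
1 | $8,889.73 | $195.57 | $2,640.87 | $6,444.43
2 | $6,444.43 | $141.77 | $2,640.87 | $3,945.33
3 | $3,945.33 | $86.79 | $2,640.87 | $1,391.25
4 | $1,391.25 | $30.60 | $1,421.85 | $0.00
Total paid: $9,344.46

$9,344.46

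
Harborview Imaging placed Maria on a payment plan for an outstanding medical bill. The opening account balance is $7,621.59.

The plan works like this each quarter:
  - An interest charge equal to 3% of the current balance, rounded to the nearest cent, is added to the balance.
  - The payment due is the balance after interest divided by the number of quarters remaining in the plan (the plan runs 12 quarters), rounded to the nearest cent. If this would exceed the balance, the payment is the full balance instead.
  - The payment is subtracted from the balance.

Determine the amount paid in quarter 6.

Quarter 1: $7,621.59 +$228.65 interest = $7,850.24; pay $654.19 → $7,196.05
Quarter 2: $7,196.05 +$215.88 interest = $7,411.93; pay $673.81 → $6,738.12
Quarter 3: $6,738.12 +$202.14 interest = $6,940.26; pay $694.03 → $6,246.23
Quarter 4: $6,246.23 +$187.39 interest = $6,433.62; pay $714.85 → $5,718.77
Quarter 5: $5,718.77 +$171.56 interest = $5,890.33; pay $736.29 → $5,154.04
Quarter 6: $5,154.04 +$154.62 interest = $5,308.66; pay $758.38 → $4,550.28

$758.38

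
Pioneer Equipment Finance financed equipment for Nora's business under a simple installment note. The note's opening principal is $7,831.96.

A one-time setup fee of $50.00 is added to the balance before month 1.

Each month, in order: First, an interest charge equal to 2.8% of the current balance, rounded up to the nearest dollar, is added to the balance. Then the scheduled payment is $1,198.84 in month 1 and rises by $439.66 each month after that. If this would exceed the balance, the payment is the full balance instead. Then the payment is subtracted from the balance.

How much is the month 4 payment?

Month 1: $7,881.96 +$221.00 interest = $8,102.96; pay $1,198.84 → $6,904.12
Month 2: $6,904.12 +$194.00 interest = $7,098.12; pay $1,638.50 → $5,459.62
Month 3: $5,459.62 +$153.00 interest = $5,612.62; pay $2,078.16 → $3,534.46
Month 4: $3,534.46 +$99.00 interest = $3,633.46; pay $2,517.82 → $1,115.64

$2,517.82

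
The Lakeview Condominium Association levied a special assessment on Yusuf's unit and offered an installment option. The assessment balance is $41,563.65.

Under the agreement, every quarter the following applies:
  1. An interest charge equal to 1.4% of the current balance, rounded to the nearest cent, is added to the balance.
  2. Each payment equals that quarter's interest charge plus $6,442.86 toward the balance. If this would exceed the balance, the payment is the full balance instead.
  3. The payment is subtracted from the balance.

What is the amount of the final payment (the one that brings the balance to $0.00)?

$2,947.18

Quarter 1: opening $41,563.65; interest $581.89 → $42,145.54; payment $7,024.75; balance $35,120.79
Quarter 2: opening $35,120.79; interest $491.69 → $35,612.48; payment $6,934.55; balance $28,677.93
Quarter 3: opening $28,677.93; interest $401.49 → $29,079.42; payment $6,844.35; balance $22,235.07
Quarter 4: opening $22,235.07; interest $311.29 → $22,546.36; payment $6,754.15; balance $15,792.21
Quarter 5: opening $15,792.21; interest $221.09 → $16,013.30; payment $6,663.95; balance $9,349.35
Quarter 6: opening $9,349.35; interest $130.89 → $9,480.24; payment $6,573.75; balance $2,906.49
Quarter 7: opening $2,906.49; interest $40.69 → $2,947.18; payment $2,947.18; balance $0.00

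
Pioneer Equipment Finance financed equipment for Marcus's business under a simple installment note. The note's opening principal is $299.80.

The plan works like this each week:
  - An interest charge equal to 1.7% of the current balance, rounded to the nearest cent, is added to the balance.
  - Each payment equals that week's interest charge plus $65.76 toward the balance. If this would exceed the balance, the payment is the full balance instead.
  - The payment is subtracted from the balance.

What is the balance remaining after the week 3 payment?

Week 1: $299.80 +$5.10 interest = $304.90; pay $70.86 → $234.04
Week 2: $234.04 +$3.98 interest = $238.02; pay $69.74 → $168.28
Week 3: $168.28 +$2.86 interest = $171.14; pay $68.62 → $102.52

$102.52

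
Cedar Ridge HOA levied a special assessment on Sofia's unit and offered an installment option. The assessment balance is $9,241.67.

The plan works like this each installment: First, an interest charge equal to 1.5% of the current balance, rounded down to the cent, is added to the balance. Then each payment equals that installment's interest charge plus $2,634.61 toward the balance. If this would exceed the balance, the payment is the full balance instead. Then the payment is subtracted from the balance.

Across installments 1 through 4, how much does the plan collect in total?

$9,559.03

Installment 1: opening $9,241.67; interest $138.62 → $9,380.29; payment $2,773.23; balance $6,607.06
Installment 2: opening $6,607.06; interest $99.10 → $6,706.16; payment $2,733.71; balance $3,972.45
Installment 3: opening $3,972.45; interest $59.58 → $4,032.03; payment $2,694.19; balance $1,337.84
Installment 4: opening $1,337.84; interest $20.06 → $1,357.90; payment $1,357.90; balance $0.00
Total paid: $9,559.03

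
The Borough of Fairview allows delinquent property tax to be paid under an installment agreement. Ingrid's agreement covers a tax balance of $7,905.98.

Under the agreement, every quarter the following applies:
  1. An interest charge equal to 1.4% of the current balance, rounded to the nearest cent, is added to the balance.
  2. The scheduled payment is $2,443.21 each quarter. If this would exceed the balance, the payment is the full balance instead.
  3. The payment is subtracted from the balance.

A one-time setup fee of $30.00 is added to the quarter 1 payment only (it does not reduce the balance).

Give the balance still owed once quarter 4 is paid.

$0.00

Quarter 1: opening $7,905.98; interest $110.68 → $8,016.66; payment $2,443.21 (+ $30.00 fee); balance $5,573.45
Quarter 2: opening $5,573.45; interest $78.03 → $5,651.48; payment $2,443.21; balance $3,208.27
Quarter 3: opening $3,208.27; interest $44.92 → $3,253.19; payment $2,443.21; balance $809.98
Quarter 4: opening $809.98; interest $11.34 → $821.32; payment $821.32; balance $0.00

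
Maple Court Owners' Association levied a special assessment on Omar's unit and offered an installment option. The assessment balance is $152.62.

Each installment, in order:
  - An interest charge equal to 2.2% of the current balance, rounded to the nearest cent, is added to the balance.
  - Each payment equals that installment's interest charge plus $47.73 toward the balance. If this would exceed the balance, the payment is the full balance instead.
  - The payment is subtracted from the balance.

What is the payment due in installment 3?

Installment 1: opening $152.62; interest $3.36 → $155.98; payment $51.09; balance $104.89
Installment 2: opening $104.89; interest $2.31 → $107.20; payment $50.04; balance $57.16
Installment 3: opening $57.16; interest $1.26 → $58.42; payment $48.99; balance $9.43

$48.99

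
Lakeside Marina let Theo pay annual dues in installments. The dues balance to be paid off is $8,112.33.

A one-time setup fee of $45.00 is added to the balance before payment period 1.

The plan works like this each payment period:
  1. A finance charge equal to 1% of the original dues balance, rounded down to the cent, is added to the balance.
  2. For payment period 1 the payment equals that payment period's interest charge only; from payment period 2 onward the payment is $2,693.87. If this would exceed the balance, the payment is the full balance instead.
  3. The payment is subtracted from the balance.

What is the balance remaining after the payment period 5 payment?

$0.00

# | Opening | Interest | Payment | End bal
1 | $8,157.33 | $81.12 | $81.12 | $8,157.33
2 | $8,157.33 | $81.12 | $2,693.87 | $5,544.58
3 | $5,544.58 | $81.12 | $2,693.87 | $2,931.83
4 | $2,931.83 | $81.12 | $2,693.87 | $319.08
5 | $319.08 | $81.12 | $400.20 | $0.00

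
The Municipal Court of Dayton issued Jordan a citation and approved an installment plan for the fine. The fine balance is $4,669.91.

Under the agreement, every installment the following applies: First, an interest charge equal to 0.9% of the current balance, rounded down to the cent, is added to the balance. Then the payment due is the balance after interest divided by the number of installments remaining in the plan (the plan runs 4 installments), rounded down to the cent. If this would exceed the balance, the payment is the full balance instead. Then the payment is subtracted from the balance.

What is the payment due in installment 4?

$1,210.07

Installment 1: $4,669.91 +$42.02 interest = $4,711.93; pay $1,177.98 → $3,533.95
Installment 2: $3,533.95 +$31.80 interest = $3,565.75; pay $1,188.58 → $2,377.17
Installment 3: $2,377.17 +$21.39 interest = $2,398.56; pay $1,199.28 → $1,199.28
Installment 4: $1,199.28 +$10.79 interest = $1,210.07; pay $1,210.07 → $0.00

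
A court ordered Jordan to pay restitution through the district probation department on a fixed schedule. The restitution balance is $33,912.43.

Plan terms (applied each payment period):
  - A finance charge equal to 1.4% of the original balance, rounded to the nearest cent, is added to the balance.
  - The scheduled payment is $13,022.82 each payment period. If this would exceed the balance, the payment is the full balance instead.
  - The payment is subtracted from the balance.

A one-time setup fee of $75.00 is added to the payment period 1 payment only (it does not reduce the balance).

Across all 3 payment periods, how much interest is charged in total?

Payment period 1: $33,912.43 +$474.77 interest = $34,387.20; pay $13,022.82 (+ $75.00 fee) → $21,364.38
Payment period 2: $21,364.38 +$474.77 interest = $21,839.15; pay $13,022.82 → $8,816.33
Payment period 3: $8,816.33 +$474.77 interest = $9,291.10; pay $9,291.10 → $0.00
Total interest: $474.77 + $474.77 + $474.77 = $1,424.31

$1,424.31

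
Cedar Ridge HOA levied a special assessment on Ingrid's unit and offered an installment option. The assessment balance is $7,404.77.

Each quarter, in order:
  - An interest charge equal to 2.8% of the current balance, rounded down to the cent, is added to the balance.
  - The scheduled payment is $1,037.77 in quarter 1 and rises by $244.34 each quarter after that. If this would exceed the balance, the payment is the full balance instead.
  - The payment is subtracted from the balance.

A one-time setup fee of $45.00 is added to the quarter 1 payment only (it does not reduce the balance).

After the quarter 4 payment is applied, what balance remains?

Quarter 1: opening $7,404.77; interest $207.33 → $7,612.10; payment $1,037.77 (+ $45.00 fee); balance $6,574.33
Quarter 2: opening $6,574.33; interest $184.08 → $6,758.41; payment $1,282.11; balance $5,476.30
Quarter 3: opening $5,476.30; interest $153.33 → $5,629.63; payment $1,526.45; balance $4,103.18
Quarter 4: opening $4,103.18; interest $114.88 → $4,218.06; payment $1,770.79; balance $2,447.27

$2,447.27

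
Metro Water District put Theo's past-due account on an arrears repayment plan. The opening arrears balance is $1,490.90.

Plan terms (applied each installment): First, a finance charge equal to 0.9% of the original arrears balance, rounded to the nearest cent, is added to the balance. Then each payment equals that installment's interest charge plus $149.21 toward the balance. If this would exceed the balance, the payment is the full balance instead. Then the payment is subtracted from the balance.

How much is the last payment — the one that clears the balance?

# | Opening | Interest | Payment | End bal
1 | $1,490.90 | $13.42 | $162.63 | $1,341.69
2 | $1,341.69 | $13.42 | $162.63 | $1,192.48
3 | $1,192.48 | $13.42 | $162.63 | $1,043.27
4 | $1,043.27 | $13.42 | $162.63 | $894.06
5 | $894.06 | $13.42 | $162.63 | $744.85
6 | $744.85 | $13.42 | $162.63 | $595.64
7 | $595.64 | $13.42 | $162.63 | $446.43
8 | $446.43 | $13.42 | $162.63 | $297.22
9 | $297.22 | $13.42 | $162.63 | $148.01
10 | $148.01 | $13.42 | $161.43 | $0.00

$161.43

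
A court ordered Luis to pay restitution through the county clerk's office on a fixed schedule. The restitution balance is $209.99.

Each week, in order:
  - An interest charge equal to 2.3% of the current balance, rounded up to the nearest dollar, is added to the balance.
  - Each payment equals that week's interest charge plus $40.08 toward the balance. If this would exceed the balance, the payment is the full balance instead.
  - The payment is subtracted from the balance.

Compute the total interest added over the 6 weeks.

# | Opening | Interest | Payment | End bal
1 | $209.99 | $5.00 | $45.08 | $169.91
2 | $169.91 | $4.00 | $44.08 | $129.83
3 | $129.83 | $3.00 | $43.08 | $89.75
4 | $89.75 | $3.00 | $43.08 | $49.67
5 | $49.67 | $2.00 | $42.08 | $9.59
6 | $9.59 | $1.00 | $10.59 | $0.00
Total interest: $5.00 + $4.00 + $3.00 + $3.00 + $2.00 + $1.00 = $18.00

$18.00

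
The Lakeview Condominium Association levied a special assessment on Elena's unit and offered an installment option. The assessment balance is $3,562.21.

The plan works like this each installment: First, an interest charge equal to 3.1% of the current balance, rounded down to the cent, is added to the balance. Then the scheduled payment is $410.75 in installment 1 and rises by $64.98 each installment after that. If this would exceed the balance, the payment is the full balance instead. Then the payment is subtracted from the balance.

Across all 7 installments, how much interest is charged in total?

Installment 1: opening $3,562.21; interest $110.42 → $3,672.63; payment $410.75; balance $3,261.88
Installment 2: opening $3,261.88; interest $101.11 → $3,362.99; payment $475.73; balance $2,887.26
Installment 3: opening $2,887.26; interest $89.50 → $2,976.76; payment $540.71; balance $2,436.05
Installment 4: opening $2,436.05; interest $75.51 → $2,511.56; payment $605.69; balance $1,905.87
Installment 5: opening $1,905.87; interest $59.08 → $1,964.95; payment $670.67; balance $1,294.28
Installment 6: opening $1,294.28; interest $40.12 → $1,334.40; payment $735.65; balance $598.75
Installment 7: opening $598.75; interest $18.56 → $617.31; payment $617.31; balance $0.00
Total interest: $110.42 + $101.11 + $89.50 + $75.51 + $59.08 + $40.12 + $18.56 = $494.30

$494.30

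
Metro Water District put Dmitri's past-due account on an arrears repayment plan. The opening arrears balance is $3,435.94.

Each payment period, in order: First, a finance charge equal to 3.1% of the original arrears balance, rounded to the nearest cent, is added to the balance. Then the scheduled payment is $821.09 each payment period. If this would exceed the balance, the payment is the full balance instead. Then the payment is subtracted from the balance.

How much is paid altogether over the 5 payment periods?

$3,968.49

# | Opening | Interest | Payment | End bal
1 | $3,435.94 | $106.51 | $821.09 | $2,721.36
2 | $2,721.36 | $106.51 | $821.09 | $2,006.78
3 | $2,006.78 | $106.51 | $821.09 | $1,292.20
4 | $1,292.20 | $106.51 | $821.09 | $577.62
5 | $577.62 | $106.51 | $684.13 | $0.00
Total paid: $3,968.49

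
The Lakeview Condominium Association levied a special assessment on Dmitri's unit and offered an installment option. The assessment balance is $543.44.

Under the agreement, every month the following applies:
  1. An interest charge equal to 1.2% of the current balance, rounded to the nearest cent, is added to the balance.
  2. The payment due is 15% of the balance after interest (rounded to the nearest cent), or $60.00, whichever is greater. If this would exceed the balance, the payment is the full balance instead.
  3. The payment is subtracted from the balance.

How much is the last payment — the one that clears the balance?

# | Opening | Interest | Payment | End bal
1 | $543.44 | $6.52 | $82.49 | $467.47
2 | $467.47 | $5.61 | $70.96 | $402.12
3 | $402.12 | $4.83 | $61.04 | $345.91
4 | $345.91 | $4.15 | $60.00 | $290.06
5 | $290.06 | $3.48 | $60.00 | $233.54
6 | $233.54 | $2.80 | $60.00 | $176.34
7 | $176.34 | $2.12 | $60.00 | $118.46
8 | $118.46 | $1.42 | $60.00 | $59.88
9 | $59.88 | $0.72 | $60.00 | $0.60
10 | $0.60 | $0.01 | $0.61 | $0.00

$0.61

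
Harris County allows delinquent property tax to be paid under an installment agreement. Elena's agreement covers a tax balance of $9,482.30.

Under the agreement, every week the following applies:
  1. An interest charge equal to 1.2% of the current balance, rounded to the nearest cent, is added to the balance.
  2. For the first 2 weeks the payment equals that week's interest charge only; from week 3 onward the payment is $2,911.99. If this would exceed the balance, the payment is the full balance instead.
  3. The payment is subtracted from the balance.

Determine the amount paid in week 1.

$113.79

Week 1: $9,482.30 +$113.79 interest = $9,596.09; pay $113.79 → $9,482.30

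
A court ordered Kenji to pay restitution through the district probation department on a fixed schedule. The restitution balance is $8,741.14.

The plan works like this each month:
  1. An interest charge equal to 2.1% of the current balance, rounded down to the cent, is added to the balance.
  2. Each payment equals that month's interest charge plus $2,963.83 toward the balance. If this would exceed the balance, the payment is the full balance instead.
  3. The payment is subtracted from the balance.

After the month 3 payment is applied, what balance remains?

$0.00

Month 1: $8,741.14 +$183.56 interest = $8,924.70; pay $3,147.39 → $5,777.31
Month 2: $5,777.31 +$121.32 interest = $5,898.63; pay $3,085.15 → $2,813.48
Month 3: $2,813.48 +$59.08 interest = $2,872.56; pay $2,872.56 → $0.00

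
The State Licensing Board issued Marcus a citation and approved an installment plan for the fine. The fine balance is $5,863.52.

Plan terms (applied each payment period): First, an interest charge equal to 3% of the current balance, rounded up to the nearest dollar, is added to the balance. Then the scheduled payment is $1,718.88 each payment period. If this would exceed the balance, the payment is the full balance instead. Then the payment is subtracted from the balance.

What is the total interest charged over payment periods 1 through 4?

$421.00

Payment period 1: opening $5,863.52; interest $176.00 → $6,039.52; payment $1,718.88; balance $4,320.64
Payment period 2: opening $4,320.64; interest $130.00 → $4,450.64; payment $1,718.88; balance $2,731.76
Payment period 3: opening $2,731.76; interest $82.00 → $2,813.76; payment $1,718.88; balance $1,094.88
Payment period 4: opening $1,094.88; interest $33.00 → $1,127.88; payment $1,127.88; balance $0.00
Total interest: $176.00 + $130.00 + $82.00 + $33.00 = $421.00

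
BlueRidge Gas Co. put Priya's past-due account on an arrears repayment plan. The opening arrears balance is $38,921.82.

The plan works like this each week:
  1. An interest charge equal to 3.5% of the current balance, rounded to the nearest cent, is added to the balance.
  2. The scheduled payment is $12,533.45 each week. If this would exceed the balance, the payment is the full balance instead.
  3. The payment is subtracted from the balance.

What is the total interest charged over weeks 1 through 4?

$3,047.89

Week 1: $38,921.82 +$1,362.26 interest = $40,284.08; pay $12,533.45 → $27,750.63
Week 2: $27,750.63 +$971.27 interest = $28,721.90; pay $12,533.45 → $16,188.45
Week 3: $16,188.45 +$566.60 interest = $16,755.05; pay $12,533.45 → $4,221.60
Week 4: $4,221.60 +$147.76 interest = $4,369.36; pay $4,369.36 → $0.00
Total interest: $1,362.26 + $971.27 + $566.60 + $147.76 = $3,047.89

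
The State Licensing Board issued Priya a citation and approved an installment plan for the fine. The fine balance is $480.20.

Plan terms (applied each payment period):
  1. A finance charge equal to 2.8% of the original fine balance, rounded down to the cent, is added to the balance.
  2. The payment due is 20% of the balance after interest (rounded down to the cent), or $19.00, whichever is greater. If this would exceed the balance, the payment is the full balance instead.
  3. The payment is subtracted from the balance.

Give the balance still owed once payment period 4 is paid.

$228.44

# | Opening | Interest | Payment | End bal
1 | $480.20 | $13.44 | $98.72 | $394.92
2 | $394.92 | $13.44 | $81.67 | $326.69
3 | $326.69 | $13.44 | $68.02 | $272.11
4 | $272.11 | $13.44 | $57.11 | $228.44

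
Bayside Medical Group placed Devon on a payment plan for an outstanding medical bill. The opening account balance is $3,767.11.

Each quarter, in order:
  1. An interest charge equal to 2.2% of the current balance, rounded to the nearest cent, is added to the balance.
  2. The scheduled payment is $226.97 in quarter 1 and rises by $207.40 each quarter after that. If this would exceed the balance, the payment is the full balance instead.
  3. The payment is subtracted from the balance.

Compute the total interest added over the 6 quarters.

$355.52

Quarter 1: opening $3,767.11; interest $82.88 → $3,849.99; payment $226.97; balance $3,623.02
Quarter 2: opening $3,623.02; interest $79.71 → $3,702.73; payment $434.37; balance $3,268.36
Quarter 3: opening $3,268.36; interest $71.90 → $3,340.26; payment $641.77; balance $2,698.49
Quarter 4: opening $2,698.49; interest $59.37 → $2,757.86; payment $849.17; balance $1,908.69
Quarter 5: opening $1,908.69; interest $41.99 → $1,950.68; payment $1,056.57; balance $894.11
Quarter 6: opening $894.11; interest $19.67 → $913.78; payment $913.78; balance $0.00
Total interest: $82.88 + $79.71 + $71.90 + $59.37 + $41.99 + $19.67 = $355.52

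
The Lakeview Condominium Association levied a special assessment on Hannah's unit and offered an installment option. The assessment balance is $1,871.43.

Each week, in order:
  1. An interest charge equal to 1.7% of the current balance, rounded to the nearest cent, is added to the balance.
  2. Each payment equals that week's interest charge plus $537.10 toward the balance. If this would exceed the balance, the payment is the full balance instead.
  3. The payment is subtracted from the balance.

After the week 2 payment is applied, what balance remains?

$797.23

Week 1: $1,871.43 +$31.81 interest = $1,903.24; pay $568.91 → $1,334.33
Week 2: $1,334.33 +$22.68 interest = $1,357.01; pay $559.78 → $797.23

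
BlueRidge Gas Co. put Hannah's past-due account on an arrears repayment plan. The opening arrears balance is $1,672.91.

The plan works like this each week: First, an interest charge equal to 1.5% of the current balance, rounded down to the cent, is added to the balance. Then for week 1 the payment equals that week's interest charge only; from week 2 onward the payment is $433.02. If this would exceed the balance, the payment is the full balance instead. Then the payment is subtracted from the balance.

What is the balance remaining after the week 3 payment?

$850.93

Week 1: opening $1,672.91; interest $25.09 → $1,698.00; payment $25.09; balance $1,672.91
Week 2: opening $1,672.91; interest $25.09 → $1,698.00; payment $433.02; balance $1,264.98
Week 3: opening $1,264.98; interest $18.97 → $1,283.95; payment $433.02; balance $850.93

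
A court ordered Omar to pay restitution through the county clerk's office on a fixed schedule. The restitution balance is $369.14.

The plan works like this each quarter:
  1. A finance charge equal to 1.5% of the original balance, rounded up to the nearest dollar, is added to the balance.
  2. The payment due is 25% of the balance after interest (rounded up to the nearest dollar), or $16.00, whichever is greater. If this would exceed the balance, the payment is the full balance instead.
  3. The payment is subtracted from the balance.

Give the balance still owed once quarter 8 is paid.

Quarter 1: $369.14 +$6.00 interest = $375.14; pay $94.00 → $281.14
Quarter 2: $281.14 +$6.00 interest = $287.14; pay $72.00 → $215.14
Quarter 3: $215.14 +$6.00 interest = $221.14; pay $56.00 → $165.14
Quarter 4: $165.14 +$6.00 interest = $171.14; pay $43.00 → $128.14
Quarter 5: $128.14 +$6.00 interest = $134.14; pay $34.00 → $100.14
Quarter 6: $100.14 +$6.00 interest = $106.14; pay $27.00 → $79.14
Quarter 7: $79.14 +$6.00 interest = $85.14; pay $22.00 → $63.14
Quarter 8: $63.14 +$6.00 interest = $69.14; pay $18.00 → $51.14

$51.14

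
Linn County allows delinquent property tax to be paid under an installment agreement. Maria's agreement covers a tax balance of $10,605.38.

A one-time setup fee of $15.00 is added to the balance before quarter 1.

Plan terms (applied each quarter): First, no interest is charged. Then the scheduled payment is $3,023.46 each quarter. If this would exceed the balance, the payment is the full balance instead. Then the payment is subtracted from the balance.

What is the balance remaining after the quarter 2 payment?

# | Opening | Payment | End bal
1 | $10,620.38 | $3,023.46 | $7,596.92
2 | $7,596.92 | $3,023.46 | $4,573.46

$4,573.46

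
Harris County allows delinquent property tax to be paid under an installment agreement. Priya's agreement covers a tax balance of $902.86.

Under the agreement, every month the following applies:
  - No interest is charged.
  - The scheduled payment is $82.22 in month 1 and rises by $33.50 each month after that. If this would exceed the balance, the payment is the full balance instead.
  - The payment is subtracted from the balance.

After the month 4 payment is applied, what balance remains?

Month 1: opening $902.86; payment $82.22; balance $820.64
Month 2: opening $820.64; payment $115.72; balance $704.92
Month 3: opening $704.92; payment $149.22; balance $555.70
Month 4: opening $555.70; payment $182.72; balance $372.98

$372.98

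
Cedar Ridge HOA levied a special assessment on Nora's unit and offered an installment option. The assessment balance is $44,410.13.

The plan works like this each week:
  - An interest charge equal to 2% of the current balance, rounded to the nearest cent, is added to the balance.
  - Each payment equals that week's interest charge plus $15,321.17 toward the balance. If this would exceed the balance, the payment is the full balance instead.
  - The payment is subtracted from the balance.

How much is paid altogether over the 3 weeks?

$46,155.47

Week 1: opening $44,410.13; interest $888.20 → $45,298.33; payment $16,209.37; balance $29,088.96
Week 2: opening $29,088.96; interest $581.78 → $29,670.74; payment $15,902.95; balance $13,767.79
Week 3: opening $13,767.79; interest $275.36 → $14,043.15; payment $14,043.15; balance $0.00
Total paid: $46,155.47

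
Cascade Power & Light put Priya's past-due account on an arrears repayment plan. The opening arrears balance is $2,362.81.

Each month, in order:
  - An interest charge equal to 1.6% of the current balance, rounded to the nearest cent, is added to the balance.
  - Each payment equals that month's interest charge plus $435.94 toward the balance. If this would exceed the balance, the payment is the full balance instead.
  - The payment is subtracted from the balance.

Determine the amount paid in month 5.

$445.84

Month 1: opening $2,362.81; interest $37.80 → $2,400.61; payment $473.74; balance $1,926.87
Month 2: opening $1,926.87; interest $30.83 → $1,957.70; payment $466.77; balance $1,490.93
Month 3: opening $1,490.93; interest $23.85 → $1,514.78; payment $459.79; balance $1,054.99
Month 4: opening $1,054.99; interest $16.88 → $1,071.87; payment $452.82; balance $619.05
Month 5: opening $619.05; interest $9.90 → $628.95; payment $445.84; balance $183.11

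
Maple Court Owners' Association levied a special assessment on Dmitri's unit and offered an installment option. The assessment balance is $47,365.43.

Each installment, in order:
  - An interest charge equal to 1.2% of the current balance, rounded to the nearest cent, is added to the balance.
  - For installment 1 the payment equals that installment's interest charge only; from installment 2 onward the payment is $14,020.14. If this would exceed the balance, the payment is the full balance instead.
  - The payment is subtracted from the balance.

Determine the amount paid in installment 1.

$568.39

Installment 1: opening $47,365.43; interest $568.39 → $47,933.82; payment $568.39; balance $47,365.43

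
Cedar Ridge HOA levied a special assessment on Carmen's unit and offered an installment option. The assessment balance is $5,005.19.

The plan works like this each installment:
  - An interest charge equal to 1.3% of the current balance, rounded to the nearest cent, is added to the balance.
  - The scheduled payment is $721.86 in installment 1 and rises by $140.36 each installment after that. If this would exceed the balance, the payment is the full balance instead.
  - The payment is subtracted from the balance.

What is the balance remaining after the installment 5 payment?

$212.77

Installment 1: $5,005.19 +$65.07 interest = $5,070.26; pay $721.86 → $4,348.40
Installment 2: $4,348.40 +$56.53 interest = $4,404.93; pay $862.22 → $3,542.71
Installment 3: $3,542.71 +$46.06 interest = $3,588.77; pay $1,002.58 → $2,586.19
Installment 4: $2,586.19 +$33.62 interest = $2,619.81; pay $1,142.94 → $1,476.87
Installment 5: $1,476.87 +$19.20 interest = $1,496.07; pay $1,283.30 → $212.77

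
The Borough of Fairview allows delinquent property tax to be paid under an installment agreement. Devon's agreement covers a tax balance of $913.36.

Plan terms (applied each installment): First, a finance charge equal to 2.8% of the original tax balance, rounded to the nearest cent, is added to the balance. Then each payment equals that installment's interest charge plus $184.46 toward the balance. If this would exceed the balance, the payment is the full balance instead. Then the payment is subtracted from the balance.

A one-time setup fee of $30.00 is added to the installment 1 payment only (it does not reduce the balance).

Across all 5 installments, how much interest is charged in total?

$127.85

Installment 1: $913.36 +$25.57 interest = $938.93; pay $210.03 (+ $30.00 fee) → $728.90
Installment 2: $728.90 +$25.57 interest = $754.47; pay $210.03 → $544.44
Installment 3: $544.44 +$25.57 interest = $570.01; pay $210.03 → $359.98
Installment 4: $359.98 +$25.57 interest = $385.55; pay $210.03 → $175.52
Installment 5: $175.52 +$25.57 interest = $201.09; pay $201.09 → $0.00
Total interest: $25.57 + $25.57 + $25.57 + $25.57 + $25.57 = $127.85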